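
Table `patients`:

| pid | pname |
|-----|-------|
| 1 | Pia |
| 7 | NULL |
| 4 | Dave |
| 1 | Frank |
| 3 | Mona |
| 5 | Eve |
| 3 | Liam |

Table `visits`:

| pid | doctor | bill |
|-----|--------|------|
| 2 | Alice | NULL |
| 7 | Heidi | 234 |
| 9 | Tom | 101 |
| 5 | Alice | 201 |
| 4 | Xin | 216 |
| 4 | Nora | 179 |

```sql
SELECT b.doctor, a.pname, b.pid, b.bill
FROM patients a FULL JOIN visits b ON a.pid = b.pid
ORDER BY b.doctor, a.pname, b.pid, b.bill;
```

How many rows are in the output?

FULL OUTER JOIN keeps every row from both sides; unmatched rows get NULL for the other side's columns.
Matching on a.pid = b.pid.
- a (pid=1) has no partner → padded with NULL.
- a (pid=7) pairs with 1 row(s) of b.
- a (pid=4) pairs with 2 row(s) of b.
- a (pid=1) has no partner → padded with NULL.
- a (pid=3) has no partner → padded with NULL.
- a (pid=5) pairs with 1 row(s) of b.
- a (pid=3) has no partner → padded with NULL.
- plus 2 unmatched b row(s), each kept with NULL a columns.
Total: 4 matched + 6 padded = 10 rows.

10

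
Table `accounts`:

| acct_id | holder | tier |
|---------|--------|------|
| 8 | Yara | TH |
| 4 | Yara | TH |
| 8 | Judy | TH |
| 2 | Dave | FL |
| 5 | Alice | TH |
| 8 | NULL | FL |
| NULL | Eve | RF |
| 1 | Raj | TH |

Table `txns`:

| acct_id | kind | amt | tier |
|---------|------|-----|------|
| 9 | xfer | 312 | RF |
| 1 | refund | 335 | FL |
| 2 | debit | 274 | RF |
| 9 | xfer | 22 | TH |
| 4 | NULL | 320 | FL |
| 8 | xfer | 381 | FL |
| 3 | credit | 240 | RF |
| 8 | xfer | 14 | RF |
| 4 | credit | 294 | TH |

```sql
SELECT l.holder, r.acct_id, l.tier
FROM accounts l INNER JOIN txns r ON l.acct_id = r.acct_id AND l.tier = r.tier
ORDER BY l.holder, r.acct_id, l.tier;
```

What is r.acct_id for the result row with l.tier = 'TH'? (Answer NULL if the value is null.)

INNER JOIN keeps only pairs where the ON condition holds.
Matching on l.acct_id = r.acct_id AND l.tier = r.tier. A NULL in a compared column never satisfies the condition.
- acct_id=8, tier=TH: no matching r row, dropped.
- acct_id=4, tier=TH: 1 matching r row(s), so 1 row(s) emitted.
- acct_id=8, tier=TH: no matching r row, dropped.
- acct_id=2, tier=FL: no matching r row, dropped.
- acct_id=5, tier=TH: no matching r row, dropped.
- acct_id=8, tier=FL: 1 matching r row(s), so 1 row(s) emitted.
- acct_id=NULL, tier=RF: no matching r row, dropped.
- acct_id=1, tier=TH: no matching r row, dropped.

4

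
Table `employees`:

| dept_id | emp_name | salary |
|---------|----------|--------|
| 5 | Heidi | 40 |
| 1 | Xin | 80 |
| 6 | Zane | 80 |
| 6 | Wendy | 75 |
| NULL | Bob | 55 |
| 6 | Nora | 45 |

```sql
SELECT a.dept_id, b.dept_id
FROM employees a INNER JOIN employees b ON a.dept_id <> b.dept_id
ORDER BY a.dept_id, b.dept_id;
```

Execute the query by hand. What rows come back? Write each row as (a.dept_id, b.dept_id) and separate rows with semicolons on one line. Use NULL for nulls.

(1, 5); (1, 6); (1, 6); (1, 6); (5, 1); (5, 6); (5, 6); (5, 6); (6, 1); (6, 1); (6, 1); (6, 5); (6, 5); (6, 5)

INNER JOIN keeps only pairs where the ON condition holds.
Matching on a.dept_id <> b.dept_id. A NULL in a compared column never satisfies the condition.
- a (dept_id=5) pairs with 4 row(s) of b.
- a (dept_id=1) pairs with 4 row(s) of b.
- a (dept_id=6) pairs with 2 row(s) of b.
- a (dept_id=6) pairs with 2 row(s) of b.
- a (dept_id=NULL) has no partner → excluded.
- a (dept_id=6) pairs with 2 row(s) of b.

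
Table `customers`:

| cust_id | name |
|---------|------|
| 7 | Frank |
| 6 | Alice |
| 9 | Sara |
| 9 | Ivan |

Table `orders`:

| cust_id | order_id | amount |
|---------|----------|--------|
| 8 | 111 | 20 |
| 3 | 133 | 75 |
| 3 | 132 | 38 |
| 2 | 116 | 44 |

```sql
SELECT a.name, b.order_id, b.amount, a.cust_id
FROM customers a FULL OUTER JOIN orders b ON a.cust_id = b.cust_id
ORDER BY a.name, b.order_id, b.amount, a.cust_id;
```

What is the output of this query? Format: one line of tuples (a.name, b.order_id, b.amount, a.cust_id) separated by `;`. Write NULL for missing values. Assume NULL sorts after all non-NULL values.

(Alice, NULL, NULL, 6); (Frank, NULL, NULL, 7); (Ivan, NULL, NULL, 9); (Sara, NULL, NULL, 9); (NULL, 111, 20, NULL); (NULL, 116, 44, NULL); (NULL, 132, 38, NULL); (NULL, 133, 75, NULL)

FULL OUTER JOIN keeps every row from both sides; unmatched rows get NULL for the other side's columns.
Matching on a.cust_id = b.cust_id.
Matched pairs: 0; unmatched a rows kept: 4; unmatched b rows kept: 4.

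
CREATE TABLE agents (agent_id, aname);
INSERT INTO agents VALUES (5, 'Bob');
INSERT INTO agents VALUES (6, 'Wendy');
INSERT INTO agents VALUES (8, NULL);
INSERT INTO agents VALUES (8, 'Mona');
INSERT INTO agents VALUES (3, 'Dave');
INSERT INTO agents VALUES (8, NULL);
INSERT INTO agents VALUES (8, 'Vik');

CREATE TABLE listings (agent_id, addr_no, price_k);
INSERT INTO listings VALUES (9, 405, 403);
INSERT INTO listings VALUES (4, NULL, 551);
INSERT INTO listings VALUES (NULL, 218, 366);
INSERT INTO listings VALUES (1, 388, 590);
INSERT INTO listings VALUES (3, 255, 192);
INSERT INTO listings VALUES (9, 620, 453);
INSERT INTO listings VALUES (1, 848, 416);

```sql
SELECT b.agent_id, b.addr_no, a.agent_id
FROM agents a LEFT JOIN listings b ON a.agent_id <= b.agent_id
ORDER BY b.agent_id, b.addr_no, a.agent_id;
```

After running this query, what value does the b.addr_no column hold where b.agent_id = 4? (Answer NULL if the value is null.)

NULL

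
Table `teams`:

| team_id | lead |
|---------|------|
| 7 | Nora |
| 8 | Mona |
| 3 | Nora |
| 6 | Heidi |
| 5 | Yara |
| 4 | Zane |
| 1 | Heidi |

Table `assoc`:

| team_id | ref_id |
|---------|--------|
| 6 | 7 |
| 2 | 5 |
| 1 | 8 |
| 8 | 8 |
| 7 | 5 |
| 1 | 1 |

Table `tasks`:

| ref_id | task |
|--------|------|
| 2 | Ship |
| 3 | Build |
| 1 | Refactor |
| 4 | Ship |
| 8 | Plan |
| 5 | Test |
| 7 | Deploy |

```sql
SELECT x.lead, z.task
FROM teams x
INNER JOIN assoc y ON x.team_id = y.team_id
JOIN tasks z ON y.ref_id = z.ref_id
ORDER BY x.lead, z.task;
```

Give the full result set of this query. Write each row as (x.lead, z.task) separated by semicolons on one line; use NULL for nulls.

(Heidi, Deploy); (Heidi, Plan); (Heidi, Refactor); (Mona, Plan); (Nora, Test)

Step 1 — x INNER JOIN y on team_id → 5 row(s).
Then INNER JOIN `tasks z` on ref_id: keep only rows whose y.ref_id appears in z.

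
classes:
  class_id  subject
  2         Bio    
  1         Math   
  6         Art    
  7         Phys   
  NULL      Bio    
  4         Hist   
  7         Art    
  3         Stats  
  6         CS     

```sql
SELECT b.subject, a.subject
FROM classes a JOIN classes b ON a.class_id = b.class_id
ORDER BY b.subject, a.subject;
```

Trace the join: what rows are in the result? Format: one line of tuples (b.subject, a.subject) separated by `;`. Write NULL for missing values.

INNER JOIN keeps only pairs where the ON condition holds.
Matching on a.class_id = b.class_id. A NULL in a compared column never satisfies the condition.
- a row (class_id=2): matches 1 b row(s) → 1 output row(s).
- a row (class_id=1): matches 1 b row(s) → 1 output row(s).
- a row (class_id=6): matches 2 b row(s) → 2 output row(s).
- a row (class_id=7): matches 2 b row(s) → 2 output row(s).
- a row (class_id=NULL): no match → dropped.
- a row (class_id=4): matches 1 b row(s) → 1 output row(s).
- a row (class_id=7): matches 2 b row(s) → 2 output row(s).
- a row (class_id=3): matches 1 b row(s) → 1 output row(s).
- a row (class_id=6): matches 2 b row(s) → 2 output row(s).

(Art, Art); (Art, Art); (Art, CS); (Art, Phys); (Bio, Bio); (CS, Art); (CS, CS); (Hist, Hist); (Math, Math); (Phys, Art); (Phys, Phys); (Stats, Stats)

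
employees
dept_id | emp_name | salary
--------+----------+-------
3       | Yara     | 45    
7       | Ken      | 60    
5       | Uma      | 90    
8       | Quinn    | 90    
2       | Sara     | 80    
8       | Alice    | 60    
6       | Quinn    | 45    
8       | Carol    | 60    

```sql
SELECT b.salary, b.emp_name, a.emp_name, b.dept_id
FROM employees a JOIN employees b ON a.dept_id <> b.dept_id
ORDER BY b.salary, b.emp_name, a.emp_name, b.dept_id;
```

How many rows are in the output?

50

INNER JOIN keeps only pairs where the ON condition holds.
Matching on a.dept_id <> b.dept_id.
Matched pairs: 50.
Total: 50 rows.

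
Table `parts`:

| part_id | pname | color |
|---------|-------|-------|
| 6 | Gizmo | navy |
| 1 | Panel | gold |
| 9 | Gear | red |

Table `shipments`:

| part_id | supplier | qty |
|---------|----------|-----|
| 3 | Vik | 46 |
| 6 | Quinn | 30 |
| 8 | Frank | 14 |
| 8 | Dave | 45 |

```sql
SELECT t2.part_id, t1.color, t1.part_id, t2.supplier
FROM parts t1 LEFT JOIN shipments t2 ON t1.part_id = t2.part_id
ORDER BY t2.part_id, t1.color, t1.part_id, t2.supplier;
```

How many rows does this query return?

3

LEFT JOIN keeps every row from `parts`; unmatched rows get NULL for `shipments`'s columns.
Matching on t1.part_id = t2.part_id.
- t1 (part_id=6) pairs with 1 row(s) of t2.
- t1 (part_id=1) has no partner → padded with NULL.
- t1 (part_id=9) has no partner → padded with NULL.
Total: 1 matched + 2 padded = 3 rows.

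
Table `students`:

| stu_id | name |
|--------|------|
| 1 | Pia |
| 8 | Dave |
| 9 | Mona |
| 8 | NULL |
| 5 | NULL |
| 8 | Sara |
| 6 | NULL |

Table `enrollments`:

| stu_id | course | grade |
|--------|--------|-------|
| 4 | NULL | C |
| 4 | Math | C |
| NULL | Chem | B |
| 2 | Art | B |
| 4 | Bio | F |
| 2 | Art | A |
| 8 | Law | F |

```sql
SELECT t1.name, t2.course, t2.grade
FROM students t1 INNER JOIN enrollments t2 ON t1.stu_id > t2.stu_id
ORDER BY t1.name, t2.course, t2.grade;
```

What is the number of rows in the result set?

INNER JOIN keeps only pairs where the ON condition holds.
Matching on t1.stu_id > t2.stu_id. A NULL in a compared column never satisfies the condition.
- t1 row (stu_id=1): no match → dropped.
- t1 row (stu_id=8): matches 5 t2 row(s) → 5 output row(s).
- t1 row (stu_id=9): matches 6 t2 row(s) → 6 output row(s).
- t1 row (stu_id=8): matches 5 t2 row(s) → 5 output row(s).
- t1 row (stu_id=5): matches 5 t2 row(s) → 5 output row(s).
- t1 row (stu_id=8): matches 5 t2 row(s) → 5 output row(s).
- t1 row (stu_id=6): matches 5 t2 row(s) → 5 output row(s).
Total: 31 rows.

31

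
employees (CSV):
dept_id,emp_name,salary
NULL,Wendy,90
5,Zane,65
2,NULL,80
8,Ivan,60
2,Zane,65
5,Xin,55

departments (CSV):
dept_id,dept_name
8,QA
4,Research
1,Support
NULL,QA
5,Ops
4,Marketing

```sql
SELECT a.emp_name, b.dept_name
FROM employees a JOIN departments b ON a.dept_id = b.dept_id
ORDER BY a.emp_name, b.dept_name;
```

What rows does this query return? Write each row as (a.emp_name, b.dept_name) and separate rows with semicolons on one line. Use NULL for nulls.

INNER JOIN keeps only pairs where the ON condition holds.
Matching on a.dept_id = b.dept_id. A NULL in a compared column never satisfies the condition.
- a row (dept_id=NULL): no match → dropped.
- a row (dept_id=5): matches 1 b row(s) → 1 output row(s).
- a row (dept_id=2): no match → dropped.
- a row (dept_id=8): matches 1 b row(s) → 1 output row(s).
- a row (dept_id=2): no match → dropped.
- a row (dept_id=5): matches 1 b row(s) → 1 output row(s).
After projecting and ordering:
a.emp_name | b.dept_name
Ivan | QA
Xin | Ops
Zane | Ops

(Ivan, QA); (Xin, Ops); (Zane, Ops)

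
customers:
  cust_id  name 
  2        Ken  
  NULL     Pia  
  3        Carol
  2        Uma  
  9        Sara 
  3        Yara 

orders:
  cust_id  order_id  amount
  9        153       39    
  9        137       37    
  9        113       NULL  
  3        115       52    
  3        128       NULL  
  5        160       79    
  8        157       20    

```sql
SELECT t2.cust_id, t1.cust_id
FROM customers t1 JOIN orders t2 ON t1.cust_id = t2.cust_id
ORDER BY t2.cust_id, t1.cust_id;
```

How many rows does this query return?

7

INNER JOIN keeps only pairs where the ON condition holds.
Matching on t1.cust_id = t2.cust_id. A NULL in a compared column never satisfies the condition.
Matched pairs: 7.
Total: 7 rows.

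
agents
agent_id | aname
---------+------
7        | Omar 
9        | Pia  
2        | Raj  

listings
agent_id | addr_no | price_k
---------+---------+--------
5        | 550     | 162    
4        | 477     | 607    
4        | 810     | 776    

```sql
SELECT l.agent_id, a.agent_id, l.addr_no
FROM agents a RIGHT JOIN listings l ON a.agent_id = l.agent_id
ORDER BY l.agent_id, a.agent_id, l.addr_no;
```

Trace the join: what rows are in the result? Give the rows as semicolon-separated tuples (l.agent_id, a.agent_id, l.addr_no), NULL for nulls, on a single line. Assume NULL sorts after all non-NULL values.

(4, NULL, 477); (4, NULL, 810); (5, NULL, 550)

RIGHT JOIN keeps every row from `listings`; unmatched rows get NULL for `agents`'s columns.
Matching on a.agent_id = l.agent_id.
- a (agent_id=7) has no partner in l.
- a (agent_id=9) has no partner in l.
- a (agent_id=2) has no partner in l.
- plus 3 unmatched l row(s), each kept with NULL a columns.
After projecting and ordering:
l.agent_id | a.agent_id | l.addr_no
4 | NULL | 477
4 | NULL | 810
5 | NULL | 550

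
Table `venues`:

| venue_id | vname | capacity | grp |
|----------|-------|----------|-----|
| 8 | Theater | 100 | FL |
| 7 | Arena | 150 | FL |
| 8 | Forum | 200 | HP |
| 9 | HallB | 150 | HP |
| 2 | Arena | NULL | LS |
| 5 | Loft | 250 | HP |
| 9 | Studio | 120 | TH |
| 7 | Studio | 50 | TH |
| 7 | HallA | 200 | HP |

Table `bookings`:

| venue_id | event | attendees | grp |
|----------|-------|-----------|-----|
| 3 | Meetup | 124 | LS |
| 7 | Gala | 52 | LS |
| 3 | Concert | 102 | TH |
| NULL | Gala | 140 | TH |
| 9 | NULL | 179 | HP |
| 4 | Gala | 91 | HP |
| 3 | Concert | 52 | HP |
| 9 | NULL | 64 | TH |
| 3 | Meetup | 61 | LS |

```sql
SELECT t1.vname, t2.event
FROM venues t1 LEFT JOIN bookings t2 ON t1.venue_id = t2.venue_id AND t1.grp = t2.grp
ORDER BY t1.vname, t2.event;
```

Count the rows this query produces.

LEFT JOIN keeps every row from `venues`; unmatched rows get NULL for `bookings`'s columns.
Matching on t1.venue_id = t2.venue_id AND t1.grp = t2.grp. A NULL in a compared column never satisfies the condition.
Matched pairs: 2; unmatched t1 rows kept: 7.
Total: 2 matched + 7 padded = 9 rows.

9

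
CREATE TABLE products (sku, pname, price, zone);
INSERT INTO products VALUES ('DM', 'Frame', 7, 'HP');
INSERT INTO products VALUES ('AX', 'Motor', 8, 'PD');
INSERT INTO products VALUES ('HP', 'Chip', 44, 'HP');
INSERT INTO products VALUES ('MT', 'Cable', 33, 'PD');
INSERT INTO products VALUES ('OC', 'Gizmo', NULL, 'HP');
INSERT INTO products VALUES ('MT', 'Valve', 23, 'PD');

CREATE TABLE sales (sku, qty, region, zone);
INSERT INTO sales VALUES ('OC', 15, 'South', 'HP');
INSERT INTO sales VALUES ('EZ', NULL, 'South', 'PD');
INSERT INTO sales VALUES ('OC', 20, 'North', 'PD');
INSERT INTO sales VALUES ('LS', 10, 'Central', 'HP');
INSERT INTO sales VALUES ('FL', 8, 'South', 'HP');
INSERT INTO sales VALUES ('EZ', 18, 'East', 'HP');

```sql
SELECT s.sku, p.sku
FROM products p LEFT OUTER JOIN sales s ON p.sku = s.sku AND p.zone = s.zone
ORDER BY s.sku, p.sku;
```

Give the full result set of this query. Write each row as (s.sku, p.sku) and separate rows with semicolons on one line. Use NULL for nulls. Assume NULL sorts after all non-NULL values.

(OC, OC); (NULL, AX); (NULL, DM); (NULL, HP); (NULL, MT); (NULL, MT)

LEFT JOIN keeps every row from `products`; unmatched rows get NULL for `sales`'s columns.
Matching on p.sku = s.sku AND p.zone = s.zone.
- p row (sku=DM, zone=HP): no match → kept, s columns NULL.
- p row (sku=AX, zone=PD): no match → kept, s columns NULL.
- p row (sku=HP, zone=HP): no match → kept, s columns NULL.
- p row (sku=MT, zone=PD): no match → kept, s columns NULL.
- p row (sku=OC, zone=HP): matches 1 s row(s) → 1 output row(s).
- p row (sku=MT, zone=PD): no match → kept, s columns NULL.
After projecting and ordering:
s.sku | p.sku
OC | OC
NULL | AX
NULL | DM
NULL | HP
NULL | MT
NULL | MT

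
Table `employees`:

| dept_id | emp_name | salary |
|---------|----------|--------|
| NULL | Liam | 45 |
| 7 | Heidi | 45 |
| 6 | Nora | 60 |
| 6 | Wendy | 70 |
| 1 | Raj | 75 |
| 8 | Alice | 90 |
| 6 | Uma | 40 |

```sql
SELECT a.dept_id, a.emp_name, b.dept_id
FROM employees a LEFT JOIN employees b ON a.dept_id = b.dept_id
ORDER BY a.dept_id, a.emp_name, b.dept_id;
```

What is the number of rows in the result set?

13

LEFT JOIN keeps every row from `employees a`; unmatched rows get NULL for `employees b`'s columns.
Matching on a.dept_id = b.dept_id. A NULL in a compared column never satisfies the condition.
- a[0] dept_id=NULL → no match; kept with NULLs on the b side.
- a[1] dept_id=7 → 1 match(es) in b → 1 row(s).
- a[2] dept_id=6 → 3 match(es) in b → 3 row(s).
- a[3] dept_id=6 → 3 match(es) in b → 3 row(s).
- a[4] dept_id=1 → 1 match(es) in b → 1 row(s).
- a[5] dept_id=8 → 1 match(es) in b → 1 row(s).
- a[6] dept_id=6 → 3 match(es) in b → 3 row(s).
Total: 12 matched + 1 padded = 13 rows.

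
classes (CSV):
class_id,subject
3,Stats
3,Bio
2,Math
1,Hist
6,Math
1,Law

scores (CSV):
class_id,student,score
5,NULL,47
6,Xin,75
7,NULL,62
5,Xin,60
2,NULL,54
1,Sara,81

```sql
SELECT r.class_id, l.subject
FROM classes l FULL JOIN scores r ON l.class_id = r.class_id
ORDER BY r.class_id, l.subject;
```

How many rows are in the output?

FULL OUTER JOIN keeps every row from both sides; unmatched rows get NULL for the other side's columns.
Matching on l.class_id = r.class_id.
- class_id=3: no r row matches, row kept with r columns NULL.
- class_id=3: no r row matches, row kept with r columns NULL.
- class_id=2: 1 matching r row(s), so 1 row(s) emitted.
- class_id=1: 1 matching r row(s), so 1 row(s) emitted.
- class_id=6: 1 matching r row(s), so 1 row(s) emitted.
- class_id=1: 1 matching r row(s), so 1 row(s) emitted.
- 3 row(s) from r found no l partner → padded with NULL.
Total: 4 matched + 5 padded = 9 rows.

9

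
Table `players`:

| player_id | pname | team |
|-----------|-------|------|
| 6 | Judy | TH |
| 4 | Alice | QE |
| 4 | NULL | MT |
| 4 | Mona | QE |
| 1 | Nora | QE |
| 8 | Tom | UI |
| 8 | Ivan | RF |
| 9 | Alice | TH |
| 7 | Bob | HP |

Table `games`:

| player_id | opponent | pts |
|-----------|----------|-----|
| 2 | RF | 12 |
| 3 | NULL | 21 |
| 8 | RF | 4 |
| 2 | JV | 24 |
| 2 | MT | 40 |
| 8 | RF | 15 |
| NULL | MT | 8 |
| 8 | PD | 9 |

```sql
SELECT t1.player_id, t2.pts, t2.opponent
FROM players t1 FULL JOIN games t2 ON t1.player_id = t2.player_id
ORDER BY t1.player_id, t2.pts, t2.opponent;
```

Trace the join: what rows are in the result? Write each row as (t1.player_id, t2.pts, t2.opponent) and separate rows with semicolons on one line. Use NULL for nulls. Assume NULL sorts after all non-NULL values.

(1, NULL, NULL); (4, NULL, NULL); (4, NULL, NULL); (4, NULL, NULL); (6, NULL, NULL); (7, NULL, NULL); (8, 4, RF); (8, 4, RF); (8, 9, PD); (8, 9, PD); (8, 15, RF); (8, 15, RF); (9, NULL, NULL); (NULL, 8, MT); (NULL, 12, RF); (NULL, 21, NULL); (NULL, 24, JV); (NULL, 40, MT)

FULL OUTER JOIN keeps every row from both sides; unmatched rows get NULL for the other side's columns.
Matching on t1.player_id = t2.player_id. A NULL in a compared column never satisfies the condition.
- t1 row (player_id=6): no match → kept, t2 columns NULL.
- t1 row (player_id=4): no match → kept, t2 columns NULL.
- t1 row (player_id=4): no match → kept, t2 columns NULL.
- t1 row (player_id=4): no match → kept, t2 columns NULL.
- t1 row (player_id=1): no match → kept, t2 columns NULL.
- t1 row (player_id=8): matches 3 t2 row(s) → 3 output row(s).
- t1 row (player_id=8): matches 3 t2 row(s) → 3 output row(s).
- t1 row (player_id=9): no match → kept, t2 columns NULL.
- t1 row (player_id=7): no match → kept, t2 columns NULL.
- 5 row(s) from t2 found no t1 partner → padded with NULL.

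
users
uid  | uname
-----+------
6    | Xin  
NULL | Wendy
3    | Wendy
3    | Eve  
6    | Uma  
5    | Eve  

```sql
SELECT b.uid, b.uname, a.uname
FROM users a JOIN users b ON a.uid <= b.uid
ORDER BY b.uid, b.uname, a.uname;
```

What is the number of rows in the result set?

INNER JOIN keeps only pairs where the ON condition holds.
Matching on a.uid <= b.uid. A NULL in a compared column never satisfies the condition.
- a (uid=6) pairs with 2 row(s) of b.
- a (uid=NULL) has no partner → excluded.
- a (uid=3) pairs with 5 row(s) of b.
- a (uid=3) pairs with 5 row(s) of b.
- a (uid=6) pairs with 2 row(s) of b.
- a (uid=5) pairs with 3 row(s) of b.
Total: 17 rows.

17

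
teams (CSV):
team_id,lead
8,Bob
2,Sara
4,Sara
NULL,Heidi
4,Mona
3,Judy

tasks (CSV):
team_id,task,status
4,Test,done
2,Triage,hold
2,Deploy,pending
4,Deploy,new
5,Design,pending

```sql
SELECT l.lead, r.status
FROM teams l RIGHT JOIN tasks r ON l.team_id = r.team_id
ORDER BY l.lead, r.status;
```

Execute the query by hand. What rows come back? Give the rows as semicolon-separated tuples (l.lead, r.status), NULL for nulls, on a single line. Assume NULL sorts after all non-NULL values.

(Mona, done); (Mona, new); (Sara, done); (Sara, hold); (Sara, new); (Sara, pending); (NULL, pending)

RIGHT JOIN keeps every row from `tasks`; unmatched rows get NULL for `teams`'s columns.
Matching on l.team_id = r.team_id. A NULL in a compared column never satisfies the condition.
- team_id=8: no matching r row.
- team_id=2: 2 matching r row(s), so 2 row(s) emitted.
- team_id=4: 2 matching r row(s), so 2 row(s) emitted.
- team_id=NULL: no matching r row.
- team_id=4: 2 matching r row(s), so 2 row(s) emitted.
- team_id=3: no matching r row.
- 1 r row(s) had no l match → kept, l columns NULL.
After projecting and ordering:
l.lead | r.status
Mona | done
Mona | new
Sara | done
Sara | hold
Sara | new
Sara | pending
NULL | pending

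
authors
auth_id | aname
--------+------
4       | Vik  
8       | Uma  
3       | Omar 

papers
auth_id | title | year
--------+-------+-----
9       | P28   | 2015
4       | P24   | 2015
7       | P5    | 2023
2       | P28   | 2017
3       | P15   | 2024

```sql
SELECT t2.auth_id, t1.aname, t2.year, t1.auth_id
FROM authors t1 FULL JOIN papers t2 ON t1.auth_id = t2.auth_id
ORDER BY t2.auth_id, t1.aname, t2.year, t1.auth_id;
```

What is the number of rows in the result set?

6

FULL OUTER JOIN keeps every row from both sides; unmatched rows get NULL for the other side's columns.
Matching on t1.auth_id = t2.auth_id.
- t1[0] auth_id=4 → 1 match(es) in t2 → 1 row(s).
- t1[1] auth_id=8 → no match; kept with NULLs on the t2 side.
- t1[2] auth_id=3 → 1 match(es) in t2 → 1 row(s).
- 3 t2 row(s) had no t1 match → kept, t1 columns NULL.
Total: 2 matched + 4 padded = 6 rows.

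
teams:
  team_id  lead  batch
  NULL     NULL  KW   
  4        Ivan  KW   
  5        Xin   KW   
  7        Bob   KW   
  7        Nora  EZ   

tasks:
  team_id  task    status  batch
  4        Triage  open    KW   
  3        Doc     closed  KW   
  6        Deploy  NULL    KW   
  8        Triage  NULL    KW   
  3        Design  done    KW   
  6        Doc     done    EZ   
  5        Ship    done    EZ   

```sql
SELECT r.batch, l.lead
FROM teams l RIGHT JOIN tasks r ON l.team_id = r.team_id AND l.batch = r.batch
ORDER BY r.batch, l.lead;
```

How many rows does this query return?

RIGHT JOIN keeps every row from `tasks`; unmatched rows get NULL for `teams`'s columns.
Matching on l.team_id = r.team_id AND l.batch = r.batch. A NULL in a compared column never satisfies the condition.
- l (team_id=NULL, batch=KW) has no partner in r.
- l (team_id=4, batch=KW) pairs with 1 row(s) of r.
- l (team_id=5, batch=KW) has no partner in r.
- l (team_id=7, batch=KW) has no partner in r.
- l (team_id=7, batch=EZ) has no partner in r.
- 6 r row(s) had no l match → kept, l columns NULL.
Total: 1 matched + 6 padded = 7 rows.

7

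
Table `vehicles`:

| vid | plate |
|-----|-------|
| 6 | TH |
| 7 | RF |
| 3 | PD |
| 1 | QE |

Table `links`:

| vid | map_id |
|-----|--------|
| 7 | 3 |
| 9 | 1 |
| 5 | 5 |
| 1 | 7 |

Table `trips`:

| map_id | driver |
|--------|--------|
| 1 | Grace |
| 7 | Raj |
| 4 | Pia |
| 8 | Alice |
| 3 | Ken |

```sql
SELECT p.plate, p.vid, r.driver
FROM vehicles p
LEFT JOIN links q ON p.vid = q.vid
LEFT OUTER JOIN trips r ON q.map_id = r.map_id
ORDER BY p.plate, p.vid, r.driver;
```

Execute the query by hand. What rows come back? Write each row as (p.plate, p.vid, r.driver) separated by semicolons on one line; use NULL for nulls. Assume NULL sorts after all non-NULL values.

(PD, 3, NULL); (QE, 1, Raj); (RF, 7, Ken); (TH, 6, NULL)

Evaluate left to right. First `vehicles p LEFT JOIN links q` on vid: 4 row(s).
Then LEFT JOIN `trips r` on map_id: each of those 4 rows is kept; rows whose q.map_id has no match in r get NULL for r's columns.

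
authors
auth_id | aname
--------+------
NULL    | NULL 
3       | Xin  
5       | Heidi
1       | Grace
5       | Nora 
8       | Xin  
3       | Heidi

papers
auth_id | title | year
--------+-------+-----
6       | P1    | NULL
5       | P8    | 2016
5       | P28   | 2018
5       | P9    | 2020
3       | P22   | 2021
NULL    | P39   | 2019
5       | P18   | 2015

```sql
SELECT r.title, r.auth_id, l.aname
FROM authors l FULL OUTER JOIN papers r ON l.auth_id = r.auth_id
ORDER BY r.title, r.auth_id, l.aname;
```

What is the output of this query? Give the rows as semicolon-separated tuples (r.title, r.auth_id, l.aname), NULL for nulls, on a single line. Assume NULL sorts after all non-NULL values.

FULL OUTER JOIN keeps every row from both sides; unmatched rows get NULL for the other side's columns.
Matching on l.auth_id = r.auth_id. A NULL in a compared column never satisfies the condition.
- l (auth_id=NULL) has no partner → padded with NULL.
- l (auth_id=3) pairs with 1 row(s) of r.
- l (auth_id=5) pairs with 4 row(s) of r.
- l (auth_id=1) has no partner → padded with NULL.
- l (auth_id=5) pairs with 4 row(s) of r.
- l (auth_id=8) has no partner → padded with NULL.
- l (auth_id=3) pairs with 1 row(s) of r.
- 2 row(s) from r found no l partner → padded with NULL.

(P1, 6, NULL); (P18, 5, Heidi); (P18, 5, Nora); (P22, 3, Heidi); (P22, 3, Xin); (P28, 5, Heidi); (P28, 5, Nora); (P39, NULL, NULL); (P8, 5, Heidi); (P8, 5, Nora); (P9, 5, Heidi); (P9, 5, Nora); (NULL, NULL, Grace); (NULL, NULL, Xin); (NULL, NULL, NULL)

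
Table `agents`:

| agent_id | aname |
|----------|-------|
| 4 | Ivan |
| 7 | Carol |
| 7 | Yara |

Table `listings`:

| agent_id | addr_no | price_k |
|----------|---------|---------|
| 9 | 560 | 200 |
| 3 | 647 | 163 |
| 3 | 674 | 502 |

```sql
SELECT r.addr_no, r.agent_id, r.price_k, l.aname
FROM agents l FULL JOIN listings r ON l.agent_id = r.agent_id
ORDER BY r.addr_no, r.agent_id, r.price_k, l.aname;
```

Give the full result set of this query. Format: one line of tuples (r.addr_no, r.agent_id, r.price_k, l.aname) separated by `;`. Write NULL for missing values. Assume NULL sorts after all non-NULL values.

FULL OUTER JOIN keeps every row from both sides; unmatched rows get NULL for the other side's columns.
Matching on l.agent_id = r.agent_id.
- agent_id=4: no r row matches, row kept with r columns NULL.
- agent_id=7: no r row matches, row kept with r columns NULL.
- agent_id=7: no r row matches, row kept with r columns NULL.
- plus 3 unmatched r row(s), each kept with NULL l columns.
After projecting and ordering:
r.addr_no | r.agent_id | r.price_k | l.aname
560 | 9 | 200 | NULL
647 | 3 | 163 | NULL
674 | 3 | 502 | NULL
NULL | NULL | NULL | Carol
NULL | NULL | NULL | Ivan
NULL | NULL | NULL | Yara

(560, 9, 200, NULL); (647, 3, 163, NULL); (674, 3, 502, NULL); (NULL, NULL, NULL, Carol); (NULL, NULL, NULL, Ivan); (NULL, NULL, NULL, Yara)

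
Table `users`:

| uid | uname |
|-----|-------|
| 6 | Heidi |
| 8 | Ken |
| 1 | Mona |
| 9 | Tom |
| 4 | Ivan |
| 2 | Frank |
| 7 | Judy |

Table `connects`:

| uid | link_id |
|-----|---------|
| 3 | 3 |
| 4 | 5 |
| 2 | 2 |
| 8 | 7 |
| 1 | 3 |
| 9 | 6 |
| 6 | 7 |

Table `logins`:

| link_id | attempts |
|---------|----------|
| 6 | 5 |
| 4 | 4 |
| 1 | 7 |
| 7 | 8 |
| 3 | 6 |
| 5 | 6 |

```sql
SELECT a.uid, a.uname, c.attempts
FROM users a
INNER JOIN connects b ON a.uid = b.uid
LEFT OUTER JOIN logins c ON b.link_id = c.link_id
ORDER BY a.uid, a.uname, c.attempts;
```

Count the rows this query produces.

Joins associate left-to-right: users INNER JOIN connects on uid gives 6 intermediate row(s).
Then LEFT JOIN `logins c` on link_id: each of those 6 rows is kept; rows whose b.link_id has no match in c get NULL for c's columns.
Result: 6 row(s).

6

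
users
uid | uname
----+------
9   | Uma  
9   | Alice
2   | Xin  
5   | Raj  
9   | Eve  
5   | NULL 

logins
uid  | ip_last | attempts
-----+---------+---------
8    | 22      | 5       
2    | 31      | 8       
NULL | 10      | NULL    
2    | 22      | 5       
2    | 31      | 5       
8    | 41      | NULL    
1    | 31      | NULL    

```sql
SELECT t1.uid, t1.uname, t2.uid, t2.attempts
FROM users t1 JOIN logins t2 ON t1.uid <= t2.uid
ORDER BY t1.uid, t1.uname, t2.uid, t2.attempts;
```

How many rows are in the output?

9

INNER JOIN keeps only pairs where the ON condition holds.
Matching on t1.uid <= t2.uid. A NULL in a compared column never satisfies the condition.
Matched pairs: 9.
Total: 9 rows.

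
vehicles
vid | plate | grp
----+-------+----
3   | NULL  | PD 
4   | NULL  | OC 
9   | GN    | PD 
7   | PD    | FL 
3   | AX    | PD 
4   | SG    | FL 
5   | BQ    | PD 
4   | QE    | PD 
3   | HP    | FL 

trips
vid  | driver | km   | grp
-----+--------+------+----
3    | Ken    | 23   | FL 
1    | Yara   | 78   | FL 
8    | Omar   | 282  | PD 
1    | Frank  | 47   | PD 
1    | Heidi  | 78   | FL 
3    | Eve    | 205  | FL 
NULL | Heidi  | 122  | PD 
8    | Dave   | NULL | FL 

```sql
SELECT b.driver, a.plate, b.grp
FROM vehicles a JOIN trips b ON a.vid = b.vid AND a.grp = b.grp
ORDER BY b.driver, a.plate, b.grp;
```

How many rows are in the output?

INNER JOIN keeps only pairs where the ON condition holds.
Matching on a.vid = b.vid AND a.grp = b.grp. A NULL in a compared column never satisfies the condition.
- vid=3, grp=PD: no matching b row, dropped.
- vid=4, grp=OC: no matching b row, dropped.
- vid=9, grp=PD: no matching b row, dropped.
- vid=7, grp=FL: no matching b row, dropped.
- vid=3, grp=PD: no matching b row, dropped.
- vid=4, grp=FL: no matching b row, dropped.
- vid=5, grp=PD: no matching b row, dropped.
- vid=4, grp=PD: no matching b row, dropped.
- vid=3, grp=FL: 2 matching b row(s), so 2 row(s) emitted.
Total: 2 rows.

2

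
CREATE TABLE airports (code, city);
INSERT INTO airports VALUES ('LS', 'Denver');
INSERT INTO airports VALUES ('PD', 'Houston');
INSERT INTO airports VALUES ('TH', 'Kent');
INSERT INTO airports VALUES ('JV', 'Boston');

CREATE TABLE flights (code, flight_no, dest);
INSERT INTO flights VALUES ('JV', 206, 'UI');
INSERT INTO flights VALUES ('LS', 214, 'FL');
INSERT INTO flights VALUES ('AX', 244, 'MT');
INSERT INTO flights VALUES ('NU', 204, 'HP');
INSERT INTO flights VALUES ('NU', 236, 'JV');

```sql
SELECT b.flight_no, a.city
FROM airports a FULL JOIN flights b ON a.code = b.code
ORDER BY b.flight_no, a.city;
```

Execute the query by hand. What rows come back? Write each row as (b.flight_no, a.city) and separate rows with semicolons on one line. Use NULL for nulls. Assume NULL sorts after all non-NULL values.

(204, NULL); (206, Boston); (214, Denver); (236, NULL); (244, NULL); (NULL, Houston); (NULL, Kent)

FULL OUTER JOIN keeps every row from both sides; unmatched rows get NULL for the other side's columns.
Matching on a.code = b.code.
- a row (code=LS): matches 1 b row(s) → 1 output row(s).
- a row (code=PD): no match → kept, b columns NULL.
- a row (code=TH): no match → kept, b columns NULL.
- a row (code=JV): matches 1 b row(s) → 1 output row(s).
- 3 row(s) from b found no a partner → padded with NULL.
After projecting and ordering:
b.flight_no | a.city
204 | NULL
206 | Boston
214 | Denver
236 | NULL
244 | NULL
NULL | Houston
NULL | Kent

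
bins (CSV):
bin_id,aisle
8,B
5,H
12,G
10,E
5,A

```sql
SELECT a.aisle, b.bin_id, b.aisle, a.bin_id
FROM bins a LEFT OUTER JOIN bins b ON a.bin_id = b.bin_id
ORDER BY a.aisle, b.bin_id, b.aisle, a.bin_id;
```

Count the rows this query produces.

7

LEFT JOIN keeps every row from `bins a`; unmatched rows get NULL for `bins b`'s columns.
Matching on a.bin_id = b.bin_id.
Matched pairs: 7; unmatched a rows kept: 0.
Total: 7 rows.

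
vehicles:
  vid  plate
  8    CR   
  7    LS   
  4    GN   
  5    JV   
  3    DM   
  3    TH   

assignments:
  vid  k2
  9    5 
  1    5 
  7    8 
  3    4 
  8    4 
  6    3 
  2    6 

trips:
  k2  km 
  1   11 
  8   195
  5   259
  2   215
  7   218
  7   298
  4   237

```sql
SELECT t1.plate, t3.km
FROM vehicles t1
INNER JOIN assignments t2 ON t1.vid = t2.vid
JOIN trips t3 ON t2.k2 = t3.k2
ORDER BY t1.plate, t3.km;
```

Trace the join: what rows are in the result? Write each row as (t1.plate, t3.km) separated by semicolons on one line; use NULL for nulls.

(CR, 237); (DM, 237); (LS, 195); (TH, 237)

Joins associate left-to-right: vehicles INNER JOIN assignments on vid gives 4 intermediate row(s).
Then INNER JOIN `trips t3` on k2: keep only rows whose t2.k2 appears in t3.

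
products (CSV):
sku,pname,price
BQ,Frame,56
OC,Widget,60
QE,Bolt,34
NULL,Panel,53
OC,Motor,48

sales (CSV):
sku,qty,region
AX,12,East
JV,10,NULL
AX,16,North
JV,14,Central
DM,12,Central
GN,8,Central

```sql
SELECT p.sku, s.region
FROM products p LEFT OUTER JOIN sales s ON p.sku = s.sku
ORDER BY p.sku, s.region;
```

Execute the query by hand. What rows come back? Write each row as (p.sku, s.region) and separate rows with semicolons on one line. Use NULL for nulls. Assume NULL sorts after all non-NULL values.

(BQ, NULL); (OC, NULL); (OC, NULL); (QE, NULL); (NULL, NULL)

LEFT JOIN keeps every row from `products`; unmatched rows get NULL for `sales`'s columns.
Matching on p.sku = s.sku. A NULL in a compared column never satisfies the condition.
Matched pairs: 0; unmatched p rows kept: 5.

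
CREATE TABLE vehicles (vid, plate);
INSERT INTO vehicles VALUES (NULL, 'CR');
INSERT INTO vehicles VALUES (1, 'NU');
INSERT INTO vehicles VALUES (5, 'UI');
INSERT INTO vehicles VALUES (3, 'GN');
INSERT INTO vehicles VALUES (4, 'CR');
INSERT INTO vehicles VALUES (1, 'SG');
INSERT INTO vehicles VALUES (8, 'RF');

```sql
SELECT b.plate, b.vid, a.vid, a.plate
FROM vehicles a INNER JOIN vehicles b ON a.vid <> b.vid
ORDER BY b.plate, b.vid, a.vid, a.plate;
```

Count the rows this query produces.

28

INNER JOIN keeps only pairs where the ON condition holds.
Matching on a.vid <> b.vid. A NULL in a compared column never satisfies the condition.
- vid=NULL: no matching b row, dropped.
- vid=1: 4 matching b row(s), so 4 row(s) emitted.
- vid=5: 5 matching b row(s), so 5 row(s) emitted.
- vid=3: 5 matching b row(s), so 5 row(s) emitted.
- vid=4: 5 matching b row(s), so 5 row(s) emitted.
- vid=1: 4 matching b row(s), so 4 row(s) emitted.
- vid=8: 5 matching b row(s), so 5 row(s) emitted.
Total: 28 rows.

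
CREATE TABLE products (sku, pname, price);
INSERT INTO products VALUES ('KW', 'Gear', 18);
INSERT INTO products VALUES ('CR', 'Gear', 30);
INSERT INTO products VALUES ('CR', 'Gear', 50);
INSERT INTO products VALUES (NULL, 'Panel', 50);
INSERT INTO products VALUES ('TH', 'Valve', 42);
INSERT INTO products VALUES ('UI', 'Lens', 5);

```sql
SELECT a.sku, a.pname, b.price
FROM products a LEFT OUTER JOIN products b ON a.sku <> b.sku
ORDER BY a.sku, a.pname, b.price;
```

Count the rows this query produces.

LEFT JOIN keeps every row from `products a`; unmatched rows get NULL for `products b`'s columns.
Matching on a.sku <> b.sku. A NULL in a compared column never satisfies the condition.
Matched pairs: 18; unmatched a rows kept: 1.
Total: 18 matched + 1 padded = 19 rows.

19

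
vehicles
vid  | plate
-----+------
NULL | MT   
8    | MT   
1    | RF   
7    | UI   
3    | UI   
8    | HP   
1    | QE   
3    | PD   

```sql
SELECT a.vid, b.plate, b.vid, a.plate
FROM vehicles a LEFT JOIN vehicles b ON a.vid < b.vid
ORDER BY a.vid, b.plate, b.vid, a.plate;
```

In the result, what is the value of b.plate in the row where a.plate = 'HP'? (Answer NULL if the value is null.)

LEFT JOIN keeps every row from `vehicles a`; unmatched rows get NULL for `vehicles b`'s columns.
Matching on a.vid < b.vid. A NULL in a compared column never satisfies the condition.
Matched pairs: 18; unmatched a rows kept: 3.

NULL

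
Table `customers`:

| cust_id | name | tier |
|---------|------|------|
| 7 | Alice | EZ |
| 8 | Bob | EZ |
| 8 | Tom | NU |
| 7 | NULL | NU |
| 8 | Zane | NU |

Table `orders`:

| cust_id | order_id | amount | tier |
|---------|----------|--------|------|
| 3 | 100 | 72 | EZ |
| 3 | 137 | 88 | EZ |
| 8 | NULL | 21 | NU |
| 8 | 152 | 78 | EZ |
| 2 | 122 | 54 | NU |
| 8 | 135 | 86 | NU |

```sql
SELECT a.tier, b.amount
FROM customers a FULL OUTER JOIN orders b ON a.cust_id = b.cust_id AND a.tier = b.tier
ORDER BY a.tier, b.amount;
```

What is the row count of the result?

FULL OUTER JOIN keeps every row from both sides; unmatched rows get NULL for the other side's columns.
Matching on a.cust_id = b.cust_id AND a.tier = b.tier.
Matched pairs: 5; unmatched a rows kept: 2; unmatched b rows kept: 3.
Total: 5 matched + 5 padded = 10 rows.

10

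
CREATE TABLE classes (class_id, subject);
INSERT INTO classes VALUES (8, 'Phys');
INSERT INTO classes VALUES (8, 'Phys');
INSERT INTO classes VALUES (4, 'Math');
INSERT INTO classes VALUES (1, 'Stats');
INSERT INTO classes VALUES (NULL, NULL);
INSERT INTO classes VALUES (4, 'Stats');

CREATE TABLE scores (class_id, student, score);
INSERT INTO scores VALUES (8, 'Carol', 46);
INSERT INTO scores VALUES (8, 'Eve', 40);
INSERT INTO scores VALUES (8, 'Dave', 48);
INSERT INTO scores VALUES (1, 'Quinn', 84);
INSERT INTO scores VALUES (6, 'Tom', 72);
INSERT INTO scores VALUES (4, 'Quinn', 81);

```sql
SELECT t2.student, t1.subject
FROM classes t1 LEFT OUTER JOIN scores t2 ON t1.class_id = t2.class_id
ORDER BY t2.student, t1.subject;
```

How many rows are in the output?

10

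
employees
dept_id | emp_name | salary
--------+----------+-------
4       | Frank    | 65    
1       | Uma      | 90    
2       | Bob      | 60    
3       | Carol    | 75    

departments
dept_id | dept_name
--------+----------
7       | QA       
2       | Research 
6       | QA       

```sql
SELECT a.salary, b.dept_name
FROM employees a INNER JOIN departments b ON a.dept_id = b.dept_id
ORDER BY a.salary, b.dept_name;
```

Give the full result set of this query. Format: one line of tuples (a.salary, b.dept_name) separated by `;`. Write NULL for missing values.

(60, Research)

INNER JOIN keeps only pairs where the ON condition holds.
Matching on a.dept_id = b.dept_id.
- dept_id=4: no matching b row, dropped.
- dept_id=1: no matching b row, dropped.
- dept_id=2: 1 matching b row(s), so 1 row(s) emitted.
- dept_id=3: no matching b row, dropped.
After projecting and ordering:
a.salary | b.dept_name
60 | Research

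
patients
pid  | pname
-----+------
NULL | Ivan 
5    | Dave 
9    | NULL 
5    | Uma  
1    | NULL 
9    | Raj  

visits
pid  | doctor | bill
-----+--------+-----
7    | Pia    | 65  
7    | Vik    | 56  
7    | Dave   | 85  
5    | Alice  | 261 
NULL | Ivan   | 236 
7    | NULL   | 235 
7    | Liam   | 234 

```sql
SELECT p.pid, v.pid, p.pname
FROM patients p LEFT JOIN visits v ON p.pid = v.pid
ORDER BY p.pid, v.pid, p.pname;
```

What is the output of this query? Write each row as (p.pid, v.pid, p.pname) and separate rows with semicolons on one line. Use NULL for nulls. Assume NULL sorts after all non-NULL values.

(1, NULL, NULL); (5, 5, Dave); (5, 5, Uma); (9, NULL, Raj); (9, NULL, NULL); (NULL, NULL, Ivan)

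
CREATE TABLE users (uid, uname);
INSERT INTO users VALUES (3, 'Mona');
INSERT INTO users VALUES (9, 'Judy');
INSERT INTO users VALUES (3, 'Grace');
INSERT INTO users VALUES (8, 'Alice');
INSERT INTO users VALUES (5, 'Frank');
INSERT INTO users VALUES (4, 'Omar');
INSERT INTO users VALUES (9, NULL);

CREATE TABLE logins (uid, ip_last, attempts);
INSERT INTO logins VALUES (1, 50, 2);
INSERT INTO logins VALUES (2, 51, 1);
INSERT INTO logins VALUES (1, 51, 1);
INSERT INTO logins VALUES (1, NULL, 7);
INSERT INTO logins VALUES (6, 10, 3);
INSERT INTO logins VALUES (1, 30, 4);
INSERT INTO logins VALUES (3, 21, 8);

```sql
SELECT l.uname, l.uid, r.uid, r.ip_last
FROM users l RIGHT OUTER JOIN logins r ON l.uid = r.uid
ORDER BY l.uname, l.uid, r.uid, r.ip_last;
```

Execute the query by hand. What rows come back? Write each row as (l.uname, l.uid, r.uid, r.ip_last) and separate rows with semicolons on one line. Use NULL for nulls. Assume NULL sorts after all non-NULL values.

RIGHT JOIN keeps every row from `logins`; unmatched rows get NULL for `users`'s columns.
Matching on l.uid = r.uid.
- uid=3: 1 matching r row(s), so 1 row(s) emitted.
- uid=9: no matching r row.
- uid=3: 1 matching r row(s), so 1 row(s) emitted.
- uid=8: no matching r row.
- uid=5: no matching r row.
- uid=4: no matching r row.
- uid=9: no matching r row.
- plus 6 unmatched r row(s), each kept with NULL l columns.
After projecting and ordering:
l.uname | l.uid | r.uid | r.ip_last
Grace | 3 | 3 | 21
Mona | 3 | 3 | 21
NULL | NULL | 1 | 30
NULL | NULL | 1 | 50
NULL | NULL | 1 | 51
NULL | NULL | 1 | NULL
NULL | NULL | 2 | 51
NULL | NULL | 6 | 10

(Grace, 3, 3, 21); (Mona, 3, 3, 21); (NULL, NULL, 1, 30); (NULL, NULL, 1, 50); (NULL, NULL, 1, 51); (NULL, NULL, 1, NULL); (NULL, NULL, 2, 51); (NULL, NULL, 6, 10)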